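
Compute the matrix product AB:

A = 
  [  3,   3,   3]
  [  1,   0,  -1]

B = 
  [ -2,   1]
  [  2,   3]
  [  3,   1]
AB = 
  [  9,  15]
  [ -5,   0]

A is 2×3 and B is 3×2, so AB is 2×2. Each entry is (row of A)·(column of B):
AB[1,1] = (3)(-2) + (3)(2) + (3)(3) = 9
AB[1,2] = (3)(1) + (3)(3) + (3)(1) = 15
AB[2,1] = (1)(-2) + (0)(2) + (-1)(3) = -5
AB[2,2] = (1)(1) + (0)(3) + (-1)(1) = 0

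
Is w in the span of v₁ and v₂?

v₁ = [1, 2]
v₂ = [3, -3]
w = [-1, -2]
Yes

Form the augmented matrix and row-reduce:
[v₁|v₂|w] = 
  [  1,   3,  -1]
  [  2,  -3,  -2]
R2 → R2 - (2)·R1
REF = 
  [  1,   3,  -1]
  [  0,  -9,   0]

No row of the form [0 0 | nonzero], so the system is consistent. Back-substitution gives c₁ = -1, c₂ = 0: w = (-1)·v₁ + (0)·v₂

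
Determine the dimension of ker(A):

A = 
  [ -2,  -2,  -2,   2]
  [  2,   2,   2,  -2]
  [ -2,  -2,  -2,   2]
nullity(A) = 3

Row reduce:
R2 → R2 + (1)·R1
R3 → R3 - (1)·R1
REF = 
  [ -2,  -2,  -2,   2]
  [  0,   0,   0,   0]
  [  0,   0,   0,   0]
Pivot columns: 1 → 1 pivot.
rank(A) = 1, so nullity(A) = 4 - 1 = 3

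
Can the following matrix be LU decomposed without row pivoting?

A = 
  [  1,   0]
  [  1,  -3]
Yes.
A[1,1] = 1 ≠ 0, so Gaussian elimination proceeds without a row swap: multiplier ℓ₂₁ = (1)/(1) = 1, and U[2,2] = -3 - (1)(0) = -3.
L = 
  [  1,   0]
  [  1,   1]
U = 
  [  1,   0]
  [  0,  -3]
Check row 2 of LU: [(1)(1), (1)(0) + (-3)] = [1, -3] = row 2 of A ✓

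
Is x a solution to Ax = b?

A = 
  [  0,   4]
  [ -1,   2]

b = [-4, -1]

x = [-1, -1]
Yes

Ax = [-4, -1] = b ✓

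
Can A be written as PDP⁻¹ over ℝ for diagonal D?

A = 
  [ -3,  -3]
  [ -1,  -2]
Yes

tr(A) = -5, det(A) = 3
Characteristic polynomial: λ² - tr(A)λ + det(A) = λ² + 5λ + 3
λ² + 5λ + 3 = 0  ⇒  λ = (-5 ± √((5)² - 4·(3)))/2 = (-5 ± √(13))/2
  = (-5 + √13)/2,  (-5 - √13)/2
Eigenvalues: (-5 + √13)/2, (-5 - √13)/2  (≈ -0.6972, -4.303)
The two irrational eigenvalues are distinct (simple), so each has alg. mult. = geom. mult. = 1.
Sum of geometric multiplicities equals n, so A has n independent eigenvectors.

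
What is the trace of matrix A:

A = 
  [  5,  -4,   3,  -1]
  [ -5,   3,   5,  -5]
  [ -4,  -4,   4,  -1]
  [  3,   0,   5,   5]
17

tr(A) = 5 + 3 + 4 + 5 = 17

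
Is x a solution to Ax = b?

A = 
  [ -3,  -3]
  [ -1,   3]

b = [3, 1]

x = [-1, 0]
Yes

Ax = [3, 1] = b ✓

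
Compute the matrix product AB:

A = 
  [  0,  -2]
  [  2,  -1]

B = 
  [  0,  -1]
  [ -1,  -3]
A is 2×2 and B is 2×2, so AB is 2×2. Each entry is (row of A)·(column of B):
AB[1,1] = (0)(0) + (-2)(-1) = 2
AB[1,2] = (0)(-1) + (-2)(-3) = 6
AB[2,1] = (2)(0) + (-1)(-1) = 1
AB[2,2] = (2)(-1) + (-1)(-3) = 1

AB = 
  [  2,   6]
  [  1,   1]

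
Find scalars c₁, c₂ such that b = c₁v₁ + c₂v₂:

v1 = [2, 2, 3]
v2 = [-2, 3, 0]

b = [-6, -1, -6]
c1 = -2, c2 = 1

b = -2·v1 + 1·v2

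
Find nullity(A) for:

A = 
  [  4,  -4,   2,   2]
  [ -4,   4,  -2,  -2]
nullity(A) = 3

Row reduce:
R2 → R2 + (1)·R1
REF = 
  [  4,  -4,   2,   2]
  [  0,   0,   0,   0]
Pivot columns: 1 → 1 pivot.
rank(A) = 1, so nullity(A) = 4 - 1 = 3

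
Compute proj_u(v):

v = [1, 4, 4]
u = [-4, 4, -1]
v·u = (1)(-4) + (4)(4) + (4)(-1) = 8
u·u = (-4)² + (4)² + (-1)² = 33
proj_u(v) = (v·u / u·u) × u = (8/33) × u

proj_u(v) = [-32/33, 32/33, -8/33]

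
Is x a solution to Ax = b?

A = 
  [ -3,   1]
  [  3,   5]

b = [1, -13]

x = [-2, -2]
No

Ax = [4, -16] ≠ b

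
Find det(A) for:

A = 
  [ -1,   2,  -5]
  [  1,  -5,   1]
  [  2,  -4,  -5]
Cofactor expansion along row 1:
det(A) = (-1)·((-5)(-5) - (1)(-4)) - (2)·((1)(-5) - (1)(2)) + (-5)·((1)(-4) - (-5)(2))
  = (-1)(29) - (2)(-7) + (-5)(6)
  = -45

det(A) = -45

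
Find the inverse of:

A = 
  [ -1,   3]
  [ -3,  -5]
det(A) = (-1)(-5) - (3)(-3) = 14
For a 2×2 matrix, A⁻¹ = (1/det(A)) · [[d, -b], [-c, a]]
    = (1/14) · [[-5, -3], [3, -1]]

A⁻¹ = 
  [-5/14, -3/14]
  [ 3/14, -1/14]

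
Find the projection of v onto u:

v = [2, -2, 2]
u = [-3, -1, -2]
proj_u(v) = [12/7, 4/7, 8/7]

v·u = (2)(-3) + (-2)(-1) + (2)(-2) = -8
u·u = (-3)² + (-1)² + (-2)² = 14
proj_u(v) = (v·u / u·u) × u = (-8/14) × u = (-4/7) × u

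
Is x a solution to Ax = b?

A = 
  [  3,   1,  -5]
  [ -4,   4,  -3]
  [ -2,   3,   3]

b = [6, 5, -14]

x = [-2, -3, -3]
Yes

Ax = [6, 5, -14] = b ✓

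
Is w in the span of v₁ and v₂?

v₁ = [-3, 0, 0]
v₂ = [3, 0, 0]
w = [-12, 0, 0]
Yes

Form the augmented matrix and row-reduce:
[v₁|v₂|w] = 
  [ -3,   3, -12]
  [  0,   0,   0]
  [  0,   0,   0]
(already in echelon form — no row operations needed)

No row of the form [0 0 | nonzero], so the system is consistent. Back-substitution gives c₁ = 4, c₂ = 0: w = (4)·v₁ + (0)·v₂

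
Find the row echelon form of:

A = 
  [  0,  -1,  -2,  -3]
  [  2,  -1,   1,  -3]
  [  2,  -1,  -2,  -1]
Row operations:
Swap R1 ↔ R2
R3 → R3 - (1)·R1

Resulting echelon form:
REF = 
  [  2,  -1,   1,  -3]
  [  0,  -1,  -2,  -3]
  [  0,   0,  -3,   2]

Rank = 3 (number of non-zero pivot rows).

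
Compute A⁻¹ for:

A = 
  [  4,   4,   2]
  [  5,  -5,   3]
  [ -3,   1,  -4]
det(A) = (4)·((-5)(-4) - (3)(1)) - (4)·((5)(-4) - (3)(-3)) + (2)·((5)(1) - (-5)(-3))
  = (4)(17) - (4)(-11) + (2)(-10)
  = 92
det(A) = 92 ≠ 0, so A is invertible.

Cofactors Cᵢⱼ = (-1)ⁱ⁺ʲ·Mᵢⱼ:
C = 
  [ 17,  11, -10]
  [ 18, -10, -16]
  [ 22,  -2, -40]

adj(A) = Cᵀ:
adj(A) = 
  [ 17,  18,  22]
  [ 11, -10,  -2]
  [-10, -16, -40]

A⁻¹ = (1/92) · adj(A):
A⁻¹ = 
  [ 17/92,   9/46,  11/46]
  [ 11/92,  -5/46,  -1/46]
  [ -5/46,  -4/23, -10/23]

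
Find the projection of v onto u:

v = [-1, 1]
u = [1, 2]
proj_u(v) = [1/5, 2/5]

v·u = (-1)(1) + (1)(2) = 1
u·u = (1)² + (2)² = 5
proj_u(v) = (v·u / u·u) × u = (1/5) × u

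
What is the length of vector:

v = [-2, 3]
3.606

||v||₂ = √((-2)² + (3)²) = √13 = 3.606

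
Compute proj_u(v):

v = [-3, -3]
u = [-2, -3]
proj_u(v) = [-30/13, -45/13]

v·u = (-3)(-2) + (-3)(-3) = 15
u·u = (-2)² + (-3)² = 13
proj_u(v) = (v·u / u·u) × u = (15/13) × u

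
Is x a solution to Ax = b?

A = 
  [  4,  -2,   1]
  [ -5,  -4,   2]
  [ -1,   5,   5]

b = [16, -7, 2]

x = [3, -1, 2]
Yes

Ax = [16, -7, 2] = b ✓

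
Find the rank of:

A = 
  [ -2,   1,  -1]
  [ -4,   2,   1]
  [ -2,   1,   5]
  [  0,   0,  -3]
Row reduce:
R2 → R2 - (2)·R1
R3 → R3 - (1)·R1
R3 → R3 - (2)·R2
R4 → R4 + (1)·R2
REF = 
  [ -2,   1,  -1]
  [  0,   0,   3]
  [  0,   0,   0]
  [  0,   0,   0]
Pivot columns: 1, 3 → 2 pivots.

rank(A) = 2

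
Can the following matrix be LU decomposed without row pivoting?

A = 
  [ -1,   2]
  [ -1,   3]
Yes.
A[1,1] = -1 ≠ 0, so Gaussian elimination proceeds without a row swap: multiplier ℓ₂₁ = (-1)/(-1) = 1, and U[2,2] = 3 - (1)(2) = 1.
L = 
  [  1,   0]
  [  1,   1]
U = 
  [ -1,   2]
  [  0,   1]
Check row 2 of LU: [(1)(-1), (1)(2) + 1] = [-1, 3] = row 2 of A ✓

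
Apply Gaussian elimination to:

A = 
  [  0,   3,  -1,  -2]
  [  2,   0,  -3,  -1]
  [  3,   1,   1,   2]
Row operations:
Swap R1 ↔ R2
R3 → R3 - (3/2)·R1
R3 → R3 - (1/3)·R2

Resulting echelon form:
REF = 
  [   2,    0,   -3,   -1]
  [   0,    3,   -1,   -2]
  [   0,    0, 35/6, 25/6]

Rank = 3 (number of non-zero pivot rows).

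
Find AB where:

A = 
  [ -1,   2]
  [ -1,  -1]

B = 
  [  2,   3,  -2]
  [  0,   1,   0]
A is 2×2 and B is 2×3, so AB is 2×3. Each entry is (row of A)·(column of B):
AB[1,1] = (-1)(2) + (2)(0) = -2
AB[1,2] = (-1)(3) + (2)(1) = -1
AB[1,3] = (-1)(-2) + (2)(0) = 2
AB[2,1] = (-1)(2) + (-1)(0) = -2
AB[2,2] = (-1)(3) + (-1)(1) = -4
AB[2,3] = (-1)(-2) + (-1)(0) = 2

AB = 
  [ -2,  -1,   2]
  [ -2,  -4,   2]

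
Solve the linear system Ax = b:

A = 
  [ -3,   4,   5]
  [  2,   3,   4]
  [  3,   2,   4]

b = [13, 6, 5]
x = [-1, 0, 2]

Row reduce the augmented matrix [A|b]:
R2 → R2 + (2/3)·R1
R3 → R3 + (1)·R1
R3 → R3 - (18/17)·R2
REF = 
  [   -3,     4,     5,    13]
  [    0,  17/3,  22/3,  44/3]
  [    0,     0, 21/17, 42/17]

Back-substitution:
x₃ = (42/17) / (21/17) = 2
x₂ = (44/3 - (22/3)(2)) / (17/3) = 0
x₁ = (13 - (4)(0) - (5)(2)) / (-3) = -1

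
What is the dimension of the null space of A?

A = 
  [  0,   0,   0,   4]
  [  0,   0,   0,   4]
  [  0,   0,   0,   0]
nullity(A) = 3

Row reduce:
R2 → R2 - (1)·R1
REF = 
  [  0,   0,   0,   4]
  [  0,   0,   0,   0]
  [  0,   0,   0,   0]
Pivot columns: 4 → 1 pivot.
rank(A) = 1, so nullity(A) = 4 - 1 = 3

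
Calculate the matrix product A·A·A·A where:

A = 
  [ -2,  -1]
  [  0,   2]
A^4 = 
  [ 16,   0]
  [  0,  16]

A² = A·A:
A²[1,1] = (-2)(-2) + (-1)(0) = 4
A²[1,2] = (-2)(-1) + (-1)(2) = 0
A²[2,1] = (0)(-2) + (2)(0) = 0
A²[2,2] = (0)(-1) + (2)(2) = 4
A² = 
  [  4,   0]
  [  0,   4]

A^3 = A^2·A:
A^3[1,1] = (4)(-2) + (0)(0) = -8
A^3[1,2] = (4)(-1) + (0)(2) = -4
A^3[2,1] = (0)(-2) + (4)(0) = 0
A^3[2,2] = (0)(-1) + (4)(2) = 8
A^3 = 
  [ -8,  -4]
  [  0,   8]

A^4 = A^3·A:
A^4[1,1] = (-8)(-2) + (-4)(0) = 16
A^4[1,2] = (-8)(-1) + (-4)(2) = 0
A^4[2,1] = (0)(-2) + (8)(0) = 0
A^4[2,2] = (0)(-1) + (8)(2) = 16
A^4 = 
  [ 16,   0]
  [  0,  16]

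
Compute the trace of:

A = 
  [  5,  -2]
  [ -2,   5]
10

tr(A) = 5 + 5 = 10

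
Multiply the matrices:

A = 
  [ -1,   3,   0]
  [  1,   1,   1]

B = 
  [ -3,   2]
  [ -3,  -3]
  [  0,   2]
AB = 
  [ -6, -11]
  [ -6,   1]

A is 2×3 and B is 3×2, so AB is 2×2. Each entry is (row of A)·(column of B):
AB[1,1] = (-1)(-3) + (3)(-3) + (0)(0) = -6
AB[1,2] = (-1)(2) + (3)(-3) + (0)(2) = -11
AB[2,1] = (1)(-3) + (1)(-3) + (1)(0) = -6
AB[2,2] = (1)(2) + (1)(-3) + (1)(2) = 1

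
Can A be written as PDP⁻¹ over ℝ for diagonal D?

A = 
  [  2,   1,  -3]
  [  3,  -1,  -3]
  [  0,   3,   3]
No

Characteristic polynomial: det(λI - A) = λ³ - 4λ² + 7λ + 24
By the rational root theorem any rational root is an integer dividing 24; none of those is a root, so p(λ) has no rational roots and hence (being an irreducible cubic) no repeated roots.
Discriminant of the cubic: Δ = -22092
Δ < 0 ⇒ one real eigenvalue and a complex-conjugate pair: λ ≈ 2.772 + 2.806i, 2.772 - 2.806i, -1.543
Has complex eigenvalues (not diagonalizable over ℝ).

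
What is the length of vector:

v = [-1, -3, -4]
5.099

||v||₂ = √((-1)² + (-3)² + (-4)²) = √26 = 5.099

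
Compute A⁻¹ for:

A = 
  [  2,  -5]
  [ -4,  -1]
det(A) = (2)(-1) - (-5)(-4) = -22
For a 2×2 matrix, A⁻¹ = (1/det(A)) · [[d, -b], [-c, a]]
    = (-1/22) · [[-1, 5], [4, 2]]

A⁻¹ = 
  [ 1/22, -5/22]
  [-2/11, -1/11]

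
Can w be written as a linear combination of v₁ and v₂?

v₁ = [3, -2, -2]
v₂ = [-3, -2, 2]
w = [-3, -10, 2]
Yes

Form the augmented matrix and row-reduce:
[v₁|v₂|w] = 
  [  3,  -3,  -3]
  [ -2,  -2, -10]
  [ -2,   2,   2]
R2 → R2 + (2/3)·R1
R3 → R3 + (2/3)·R1
REF = 
  [  3,  -3,  -3]
  [  0,  -4, -12]
  [  0,   0,   0]

No row of the form [0 0 | nonzero], so the system is consistent. Back-substitution gives c₁ = 2, c₂ = 3: w = (2)·v₁ + (3)·v₂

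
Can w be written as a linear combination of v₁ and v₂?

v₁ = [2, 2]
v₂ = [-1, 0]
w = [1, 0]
Yes

Form the augmented matrix and row-reduce:
[v₁|v₂|w] = 
  [  2,  -1,   1]
  [  2,   0,   0]
R2 → R2 - (1)·R1
REF = 
  [  2,  -1,   1]
  [  0,   1,  -1]

No row of the form [0 0 | nonzero], so the system is consistent. Back-substitution gives c₁ = 0, c₂ = -1: w = (0)·v₁ + (-1)·v₂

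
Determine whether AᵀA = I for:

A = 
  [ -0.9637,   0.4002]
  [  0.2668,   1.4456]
No

AᵀA = 
  [  0.9999,   0]
  [  0,   2.2499]
≠ I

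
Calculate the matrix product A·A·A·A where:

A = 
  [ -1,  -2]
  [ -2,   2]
A^4 = 
  [ 29, -26]
  [-26,  68]

A² = A·A:
A²[1,1] = (-1)(-1) + (-2)(-2) = 5
A²[1,2] = (-1)(-2) + (-2)(2) = -2
A²[2,1] = (-2)(-1) + (2)(-2) = -2
A²[2,2] = (-2)(-2) + (2)(2) = 8
A² = 
  [  5,  -2]
  [ -2,   8]

A^3 = A^2·A:
A^3[1,1] = (5)(-1) + (-2)(-2) = -1
A^3[1,2] = (5)(-2) + (-2)(2) = -14
A^3[2,1] = (-2)(-1) + (8)(-2) = -14
A^3[2,2] = (-2)(-2) + (8)(2) = 20
A^3 = 
  [ -1, -14]
  [-14,  20]

A^4 = A^3·A:
A^4[1,1] = (-1)(-1) + (-14)(-2) = 29
A^4[1,2] = (-1)(-2) + (-14)(2) = -26
A^4[2,1] = (-14)(-1) + (20)(-2) = -26
A^4[2,2] = (-14)(-2) + (20)(2) = 68
A^4 = 
  [ 29, -26]
  [-26,  68]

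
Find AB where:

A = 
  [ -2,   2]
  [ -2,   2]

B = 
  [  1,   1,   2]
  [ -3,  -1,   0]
AB = 
  [ -8,  -4,  -4]
  [ -8,  -4,  -4]

A is 2×2 and B is 2×3, so AB is 2×3. Each entry is (row of A)·(column of B):
AB[1,1] = (-2)(1) + (2)(-3) = -8
AB[1,2] = (-2)(1) + (2)(-1) = -4
AB[1,3] = (-2)(2) + (2)(0) = -4
AB[2,1] = (-2)(1) + (2)(-3) = -8
AB[2,2] = (-2)(1) + (2)(-1) = -4
AB[2,3] = (-2)(2) + (2)(0) = -4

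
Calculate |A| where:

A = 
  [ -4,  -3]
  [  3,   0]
9

For a 2×2 matrix, det = ad - bc = (-4)(0) - (-3)(3) = 9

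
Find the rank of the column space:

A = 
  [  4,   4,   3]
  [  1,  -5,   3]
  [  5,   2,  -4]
Row reduce:
R2 → R2 - (1/4)·R1
R3 → R3 - (5/4)·R1
R3 → R3 - (1/2)·R2
REF = 
  [    4,     4,     3]
  [    0,    -6,   9/4]
  [    0,     0, -71/8]
Pivot columns: 1, 2, 3 → 3 pivots.
dim(Col(A)) = number of pivot columns = 3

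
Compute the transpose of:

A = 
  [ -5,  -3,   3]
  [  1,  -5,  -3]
Aᵀ = 
  [ -5,   1]
  [ -3,  -5]
  [  3,  -3]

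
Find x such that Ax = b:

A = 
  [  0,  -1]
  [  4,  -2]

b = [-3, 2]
x = [2, 3]

Row reduce the augmented matrix [A|b]:
Swap R1 ↔ R2
REF = 
  [  4,  -2,   2]
  [  0,  -1,  -3]

Back-substitution:
x₂ = (-3) / (-1) = 3
x₁ = (2 - (-2)(3)) / 4 = 2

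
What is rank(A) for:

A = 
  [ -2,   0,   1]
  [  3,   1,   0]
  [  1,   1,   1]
rank(A) = 2

Row reduce:
R2 → R2 + (3/2)·R1
R3 → R3 + (1/2)·R1
R3 → R3 - (1)·R2
REF = 
  [ -2,   0,   1]
  [  0,   1, 3/2]
  [  0,   0,   0]
Pivot columns: 1, 2 → 2 pivots.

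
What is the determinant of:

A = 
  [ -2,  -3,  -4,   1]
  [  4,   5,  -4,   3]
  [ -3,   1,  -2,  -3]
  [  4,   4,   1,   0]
210

Cofactor expansion along row 1: det(A) = a₁₁M₁₁ - a₁₂M₁₂ + a₁₃M₁₃ - a₁₄M₁₄

M₁₁ = det[[5, -4, 3]; [1, -2, -3]; [4, 1, 0]]
  = (5)·((-2)(0) - (-3)(1)) - (-4)·((1)(0) - (-3)(4)) + (3)·((1)(1) - (-2)(4))
  = (5)(3) - (-4)(12) + (3)(9)
  = 90
M₁₂ = det[[4, -4, 3]; [-3, -2, -3]; [4, 1, 0]]
  = (4)·((-2)(0) - (-3)(1)) - (-4)·((-3)(0) - (-3)(4)) + (3)·((-3)(1) - (-2)(4))
  = (4)(3) - (-4)(12) + (3)(5)
  = 75
M₁₃ = det[[4, 5, 3]; [-3, 1, -3]; [4, 4, 0]]
  = (4)·((1)(0) - (-3)(4)) - (5)·((-3)(0) - (-3)(4)) + (3)·((-3)(4) - (1)(4))
  = (4)(12) - (5)(12) + (3)(-16)
  = -60
M₁₄ = det[[4, 5, -4]; [-3, 1, -2]; [4, 4, 1]]
  = (4)·((1)(1) - (-2)(4)) - (5)·((-3)(1) - (-2)(4)) + (-4)·((-3)(4) - (1)(4))
  = (4)(9) - (5)(5) + (-4)(-16)
  = 75

det(A) = (-2)(90) - (-3)(75) + (-4)(-60) - (1)(75) = 210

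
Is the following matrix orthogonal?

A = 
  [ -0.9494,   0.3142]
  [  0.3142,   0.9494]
Yes

AᵀA = 
  [  1.0001,   0]
  [  0,   1.0001]
≈ I (equal to I up to the 4-dp rounding of the entries)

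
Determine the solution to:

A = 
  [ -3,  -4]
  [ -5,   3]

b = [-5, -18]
Row reduce the augmented matrix [A|b]:
R2 → R2 - (5/3)·R1
REF = 
  [   -3,    -4,    -5]
  [    0,  29/3, -29/3]

Back-substitution:
x₂ = (-29/3) / (29/3) = -1
x₁ = (-5 - (-4)(-1)) / (-3) = 3

x = [3, -1]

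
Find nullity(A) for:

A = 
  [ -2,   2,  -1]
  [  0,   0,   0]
nullity(A) = 2

Row reduce:
(no row operations needed)
REF = 
  [ -2,   2,  -1]
  [  0,   0,   0]
Pivot columns: 1 → 1 pivot.
rank(A) = 1, so nullity(A) = 3 - 1 = 2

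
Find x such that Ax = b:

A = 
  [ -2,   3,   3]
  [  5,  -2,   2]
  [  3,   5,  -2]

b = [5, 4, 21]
Row reduce the augmented matrix [A|b]:
R2 → R2 + (5/2)·R1
R3 → R3 + (3/2)·R1
R3 → R3 - (19/11)·R2
REF = 
  [     -2,       3,       3,       5]
  [      0,    11/2,    19/2,    33/2]
  [      0,       0, -153/11,       0]

Back-substitution:
x₃ = 0 / (-153/11) = 0
x₂ = (33/2 - (19/2)(0)) / (11/2) = 3
x₁ = (5 - (3)(3) - (3)(0)) / (-2) = 2

x = [2, 3, 0]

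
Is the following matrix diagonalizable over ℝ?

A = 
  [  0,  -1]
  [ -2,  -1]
Yes

tr(A) = -1, det(A) = -2
Characteristic polynomial: λ² - tr(A)λ + det(A) = λ² + λ - 2
λ² + λ - 2 = (λ + 2)(λ - 1)
Eigenvalues: 1, -2
λ=-2: alg. mult. = 1, geom. mult. = 2 - rank(A - (-2)I) = 2 - 1 = 1
λ=1: alg. mult. = 1, geom. mult. = 2 - rank(A - (1)I) = 2 - 1 = 1
Sum of geometric multiplicities equals n, so A has n independent eigenvectors.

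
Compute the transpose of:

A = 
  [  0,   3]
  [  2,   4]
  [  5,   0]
Aᵀ = 
  [  0,   2,   5]
  [  3,   4,   0]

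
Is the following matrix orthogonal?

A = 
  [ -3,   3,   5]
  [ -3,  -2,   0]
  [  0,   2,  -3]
No

AᵀA = 
  [ 18,  -3, -15]
  [ -3,  17,   9]
  [-15,   9,  34]
≠ I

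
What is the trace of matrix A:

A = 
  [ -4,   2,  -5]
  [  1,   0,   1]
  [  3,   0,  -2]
-6

tr(A) = -4 + 0 + -2 = -6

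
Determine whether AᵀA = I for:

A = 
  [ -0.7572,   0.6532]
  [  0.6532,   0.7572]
Yes

AᵀA = 
  [  1,   0]
  [  0,   1]
≈ I (equal to I up to the 4-dp rounding of the entries)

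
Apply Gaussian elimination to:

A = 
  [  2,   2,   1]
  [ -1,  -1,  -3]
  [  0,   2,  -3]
Row operations:
R2 → R2 + (1/2)·R1
Swap R2 ↔ R3

Resulting echelon form:
REF = 
  [   2,    2,    1]
  [   0,    2,   -3]
  [   0,    0, -5/2]

Rank = 3 (number of non-zero pivot rows).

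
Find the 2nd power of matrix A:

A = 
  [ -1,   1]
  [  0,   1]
A² = A·A:
A²[1,1] = (-1)(-1) + (1)(0) = 1
A²[1,2] = (-1)(1) + (1)(1) = 0
A²[2,1] = (0)(-1) + (1)(0) = 0
A²[2,2] = (0)(1) + (1)(1) = 1
A² = 
  [  1,   0]
  [  0,   1]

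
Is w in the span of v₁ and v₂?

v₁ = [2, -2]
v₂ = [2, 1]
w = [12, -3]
Yes

Form the augmented matrix and row-reduce:
[v₁|v₂|w] = 
  [  2,   2,  12]
  [ -2,   1,  -3]
R2 → R2 + (1)·R1
REF = 
  [  2,   2,  12]
  [  0,   3,   9]

No row of the form [0 0 | nonzero], so the system is consistent. Back-substitution gives c₁ = 3, c₂ = 3: w = (3)·v₁ + (3)·v₂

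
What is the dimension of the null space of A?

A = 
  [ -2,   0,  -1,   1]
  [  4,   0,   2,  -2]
nullity(A) = 3

Row reduce:
R2 → R2 + (2)·R1
REF = 
  [ -2,   0,  -1,   1]
  [  0,   0,   0,   0]
Pivot columns: 1 → 1 pivot.
rank(A) = 1, so nullity(A) = 4 - 1 = 3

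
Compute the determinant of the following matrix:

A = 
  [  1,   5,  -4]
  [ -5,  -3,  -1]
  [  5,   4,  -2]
-45

Cofactor expansion along row 1:
det(A) = (1)·((-3)(-2) - (-1)(4)) - (5)·((-5)(-2) - (-1)(5)) + (-4)·((-5)(4) - (-3)(5))
  = (1)(10) - (5)(15) + (-4)(-5)
  = -45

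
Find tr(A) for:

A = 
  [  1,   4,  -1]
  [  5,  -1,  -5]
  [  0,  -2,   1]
1

tr(A) = 1 + -1 + 1 = 1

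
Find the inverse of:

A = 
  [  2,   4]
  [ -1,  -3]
det(A) = (2)(-3) - (4)(-1) = -2
For a 2×2 matrix, A⁻¹ = (1/det(A)) · [[d, -b], [-c, a]]
    = (-1/2) · [[-3, -4], [1, 2]]

A⁻¹ = 
  [ 3/2,    2]
  [-1/2,   -1]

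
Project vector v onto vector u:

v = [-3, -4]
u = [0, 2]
v·u = (-3)(0) + (-4)(2) = -8
u·u = (0)² + (2)² = 4
proj_u(v) = (v·u / u·u) × u = (-8/4) × u = (-2) × u

proj_u(v) = [0, -4]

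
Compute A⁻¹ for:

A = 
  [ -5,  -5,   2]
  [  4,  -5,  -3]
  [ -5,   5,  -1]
det(A) = (-5)·((-5)(-1) - (-3)(5)) - (-5)·((4)(-1) - (-3)(-5)) + (2)·((4)(5) - (-5)(-5))
  = (-5)(20) - (-5)(-19) + (2)(-5)
  = -205
det(A) = -205 ≠ 0, so A is invertible.

Cofactors Cᵢⱼ = (-1)ⁱ⁺ʲ·Mᵢⱼ:
C = 
  [ 20,  19,  -5]
  [  5,  15,  50]
  [ 25,  -7,  45]

adj(A) = Cᵀ:
adj(A) = 
  [ 20,   5,  25]
  [ 19,  15,  -7]
  [ -5,  50,  45]

A⁻¹ = (-1/205) · adj(A):
A⁻¹ = 
  [  -4/41,   -1/41,   -5/41]
  [-19/205,   -3/41,   7/205]
  [   1/41,  -10/41,   -9/41]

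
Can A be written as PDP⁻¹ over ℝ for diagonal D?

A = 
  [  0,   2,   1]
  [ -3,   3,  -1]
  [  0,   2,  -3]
No

Characteristic polynomial: det(λI - A) = λ³ - λ + 24
Testing integer divisors of the constant term: p(-3) = 0, so (λ + 3) is a factor:
p(λ) = (λ + 3)(λ² - 3λ + 8)
λ² - 3λ + 8 = 0  ⇒  λ = (3 ± √((-3)² - 4·(8)))/2 = (3 ± √(-23))/2
  = (3 + i√23)/2,  (3 - i√23)/2
Eigenvalues: -3, (3 + i√23)/2, (3 - i√23)/2  (≈ -3, 1.5 + 2.398i, 1.5 - 2.398i)
Has complex eigenvalues (not diagonalizable over ℝ).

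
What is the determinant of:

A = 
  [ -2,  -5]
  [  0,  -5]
10

For a 2×2 matrix, det = ad - bc = (-2)(-5) - (-5)(0) = 10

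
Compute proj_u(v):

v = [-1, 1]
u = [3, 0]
v·u = (-1)(3) + (1)(0) = -3
u·u = (3)² + (0)² = 9
proj_u(v) = (v·u / u·u) × u = (-3/9) × u = (-1/3) × u

proj_u(v) = [-1, 0]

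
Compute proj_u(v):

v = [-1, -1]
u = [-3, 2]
v·u = (-1)(-3) + (-1)(2) = 1
u·u = (-3)² + (2)² = 13
proj_u(v) = (v·u / u·u) × u = (1/13) × u

proj_u(v) = [-3/13, 2/13]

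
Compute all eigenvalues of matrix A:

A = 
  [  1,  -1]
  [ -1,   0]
tr(A) = 1, det(A) = -1
Characteristic polynomial: λ² - tr(A)λ + det(A) = λ² - λ - 1
λ² - λ - 1 = 0  ⇒  λ = (1 ± √((-1)² - 4·(-1)))/2 = (1 ± √(5))/2
  = (1 + √5)/2,  (1 - √5)/2

λ = (1 + √5)/2, (1 - √5)/2  (≈ 1.618, -0.618)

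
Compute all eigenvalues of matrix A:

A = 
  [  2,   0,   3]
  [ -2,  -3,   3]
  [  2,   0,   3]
λ = 0, 5, -3

Characteristic polynomial: det(λI - A) = λ³ - 2λ² - 15λ
The constant term is 0, so λ = 0 is a root: p(λ) = λ(λ² - 2λ - 15)
λ² - 2λ - 15 = (λ + 3)(λ - 5)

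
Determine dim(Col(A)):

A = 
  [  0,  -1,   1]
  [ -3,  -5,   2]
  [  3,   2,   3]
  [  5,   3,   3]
Row reduce:
Swap R1 ↔ R2
R3 → R3 + (1)·R1
R4 → R4 + (5/3)·R1
R3 → R3 - (3)·R2
R4 → R4 - (16/3)·R2
R4 → R4 - (1/2)·R3
REF = 
  [ -3,  -5,   2]
  [  0,  -1,   1]
  [  0,   0,   2]
  [  0,   0,   0]
Pivot columns: 1, 2, 3 → 3 pivots.
dim(Col(A)) = number of pivot columns = 3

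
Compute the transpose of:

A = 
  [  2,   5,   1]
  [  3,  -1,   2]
Aᵀ = 
  [  2,   3]
  [  5,  -1]
  [  1,   2]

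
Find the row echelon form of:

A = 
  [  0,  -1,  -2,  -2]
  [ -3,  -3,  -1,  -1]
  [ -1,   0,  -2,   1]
Row operations:
Swap R1 ↔ R2
R3 → R3 - (1/3)·R1
R3 → R3 + (1)·R2

Resulting echelon form:
REF = 
  [   -3,    -3,    -1,    -1]
  [    0,    -1,    -2,    -2]
  [    0,     0, -11/3,  -2/3]

Rank = 3 (number of non-zero pivot rows).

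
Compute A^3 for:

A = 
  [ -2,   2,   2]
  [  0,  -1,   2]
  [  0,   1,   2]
A² = A·A:
A²[1,1] = (-2)(-2) + (2)(0) + (2)(0) = 4
A²[1,2] = (-2)(2) + (2)(-1) + (2)(1) = -4
A²[1,3] = (-2)(2) + (2)(2) + (2)(2) = 4
A²[2,1] = (0)(-2) + (-1)(0) + (2)(0) = 0
A²[2,2] = (0)(2) + (-1)(-1) + (2)(1) = 3
A²[2,3] = (0)(2) + (-1)(2) + (2)(2) = 2
A²[3,1] = (0)(-2) + (1)(0) + (2)(0) = 0
A²[3,2] = (0)(2) + (1)(-1) + (2)(1) = 1
A²[3,3] = (0)(2) + (1)(2) + (2)(2) = 6
A² = 
  [  4,  -4,   4]
  [  0,   3,   2]
  [  0,   1,   6]

A^3 = A^2·A:
A^3[1,1] = (4)(-2) + (-4)(0) + (4)(0) = -8
A^3[1,2] = (4)(2) + (-4)(-1) + (4)(1) = 16
A^3[1,3] = (4)(2) + (-4)(2) + (4)(2) = 8
A^3[2,1] = (0)(-2) + (3)(0) + (2)(0) = 0
A^3[2,2] = (0)(2) + (3)(-1) + (2)(1) = -1
A^3[2,3] = (0)(2) + (3)(2) + (2)(2) = 10
A^3[3,1] = (0)(-2) + (1)(0) + (6)(0) = 0
A^3[3,2] = (0)(2) + (1)(-1) + (6)(1) = 5
A^3[3,3] = (0)(2) + (1)(2) + (6)(2) = 14
A^3 = 
  [ -8,  16,   8]
  [  0,  -1,  10]
  [  0,   5,  14]

Therefore
A^3 = 
  [ -8,  16,   8]
  [  0,  -1,  10]
  [  0,   5,  14]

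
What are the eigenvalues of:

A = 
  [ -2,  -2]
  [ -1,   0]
λ = -1 + √3, -1 - √3  (≈ 0.7321, -2.732)

tr(A) = -2, det(A) = -2
Characteristic polynomial: λ² - tr(A)λ + det(A) = λ² + 2λ - 2
λ² + 2λ - 2 = 0  ⇒  λ = (-2 ± √((2)² - 4·(-2)))/2 = (-2 ± √(12))/2
  = -1 + √3,  -1 - √3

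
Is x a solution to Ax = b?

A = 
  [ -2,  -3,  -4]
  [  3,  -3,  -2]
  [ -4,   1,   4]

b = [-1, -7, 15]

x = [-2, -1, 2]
Yes

Ax = [-1, -7, 15] = b ✓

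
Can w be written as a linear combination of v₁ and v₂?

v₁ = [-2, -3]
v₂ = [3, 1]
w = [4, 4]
Yes

Form the augmented matrix and row-reduce:
[v₁|v₂|w] = 
  [ -2,   3,   4]
  [ -3,   1,   4]
R2 → R2 - (3/2)·R1
REF = 
  [  -2,    3,    4]
  [   0, -7/2,   -2]

No row of the form [0 0 | nonzero], so the system is consistent. Back-substitution gives c₁ = -8/7, c₂ = 4/7: w = (-8/7)·v₁ + (4/7)·v₂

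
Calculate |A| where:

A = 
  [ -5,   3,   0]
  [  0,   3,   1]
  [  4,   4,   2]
2

Cofactor expansion along row 1:
det(A) = (-5)·((3)(2) - (1)(4)) - (3)·((0)(2) - (1)(4)) + (0)·((0)(4) - (3)(4))
  = (-5)(2) - (3)(-4) + (0)(-12)
  = 2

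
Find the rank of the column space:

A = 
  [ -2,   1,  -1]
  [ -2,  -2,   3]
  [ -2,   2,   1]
Row reduce:
R2 → R2 - (1)·R1
R3 → R3 - (1)·R1
R3 → R3 + (1/3)·R2
REF = 
  [  -2,    1,   -1]
  [   0,   -3,    4]
  [   0,    0, 10/3]
Pivot columns: 1, 2, 3 → 3 pivots.
dim(Col(A)) = number of pivot columns = 3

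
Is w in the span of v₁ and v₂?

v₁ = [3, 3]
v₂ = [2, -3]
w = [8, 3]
Yes

Form the augmented matrix and row-reduce:
[v₁|v₂|w] = 
  [  3,   2,   8]
  [  3,  -3,   3]
R2 → R2 - (1)·R1
REF = 
  [  3,   2,   8]
  [  0,  -5,  -5]

No row of the form [0 0 | nonzero], so the system is consistent. Back-substitution gives c₁ = 2, c₂ = 1: w = (2)·v₁ + (1)·v₂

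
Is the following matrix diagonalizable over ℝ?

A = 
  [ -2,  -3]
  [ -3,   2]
Yes

tr(A) = 0, det(A) = -13
Characteristic polynomial: λ² - tr(A)λ + det(A) = λ² - 13
λ² - 13 = 0  ⇒  λ = (0 ± √((0)² - 4·(-13)))/2 = (0 ± √(52))/2
  = √13,  -√13
Eigenvalues: √13, -√13  (≈ 3.606, -3.606)
The two irrational eigenvalues are distinct (simple), so each has alg. mult. = geom. mult. = 1.
Sum of geometric multiplicities equals n, so A has n independent eigenvectors.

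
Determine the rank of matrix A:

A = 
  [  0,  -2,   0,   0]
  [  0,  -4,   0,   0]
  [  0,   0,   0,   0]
rank(A) = 1

Row reduce:
R2 → R2 - (2)·R1
REF = 
  [  0,  -2,   0,   0]
  [  0,   0,   0,   0]
  [  0,   0,   0,   0]
Pivot columns: 2 → 1 pivot.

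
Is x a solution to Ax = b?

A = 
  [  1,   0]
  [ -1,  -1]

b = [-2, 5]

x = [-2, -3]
Yes

Ax = [-2, 5] = b ✓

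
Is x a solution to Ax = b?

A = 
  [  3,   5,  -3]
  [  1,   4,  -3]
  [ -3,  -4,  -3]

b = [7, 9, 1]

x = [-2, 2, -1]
Yes

Ax = [7, 9, 1] = b ✓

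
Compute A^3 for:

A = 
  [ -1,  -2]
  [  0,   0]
A² = A·A:
A²[1,1] = (-1)(-1) + (-2)(0) = 1
A²[1,2] = (-1)(-2) + (-2)(0) = 2
A²[2,1] = (0)(-1) + (0)(0) = 0
A²[2,2] = (0)(-2) + (0)(0) = 0
A² = 
  [  1,   2]
  [  0,   0]

A^3 = A^2·A:
A^3[1,1] = (1)(-1) + (2)(0) = -1
A^3[1,2] = (1)(-2) + (2)(0) = -2
A^3[2,1] = (0)(-1) + (0)(0) = 0
A^3[2,2] = (0)(-2) + (0)(0) = 0
A^3 = 
  [ -1,  -2]
  [  0,   0]

Therefore
A^3 = 
  [ -1,  -2]
  [  0,   0]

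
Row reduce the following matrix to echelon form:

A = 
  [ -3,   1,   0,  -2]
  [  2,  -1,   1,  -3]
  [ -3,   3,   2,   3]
Row operations:
R2 → R2 + (2/3)·R1
R3 → R3 - (1)·R1
R3 → R3 + (6)·R2

Resulting echelon form:
REF = 
  [   -3,     1,     0,    -2]
  [    0,  -1/3,     1, -13/3]
  [    0,     0,     8,   -21]

Rank = 3 (number of non-zero pivot rows).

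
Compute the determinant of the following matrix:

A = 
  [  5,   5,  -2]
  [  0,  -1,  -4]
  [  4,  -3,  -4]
-128

Cofactor expansion along row 1:
det(A) = (5)·((-1)(-4) - (-4)(-3)) - (5)·((0)(-4) - (-4)(4)) + (-2)·((0)(-3) - (-1)(4))
  = (5)(-8) - (5)(16) + (-2)(4)
  = -128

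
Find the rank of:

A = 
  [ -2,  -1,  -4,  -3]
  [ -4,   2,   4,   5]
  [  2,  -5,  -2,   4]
Row reduce:
R2 → R2 - (2)·R1
R3 → R3 + (1)·R1
R3 → R3 + (3/2)·R2
REF = 
  [  -2,   -1,   -4,   -3]
  [   0,    4,   12,   11]
  [   0,    0,   12, 35/2]
Pivot columns: 1, 2, 3 → 3 pivots.

rank(A) = 3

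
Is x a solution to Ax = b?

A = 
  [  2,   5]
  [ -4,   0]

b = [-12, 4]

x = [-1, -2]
Yes

Ax = [-12, 4] = b ✓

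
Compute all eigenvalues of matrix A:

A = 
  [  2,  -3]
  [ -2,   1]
tr(A) = 3, det(A) = -4
Characteristic polynomial: λ² - tr(A)λ + det(A) = λ² - 3λ - 4
λ² - 3λ - 4 = (λ + 1)(λ - 4)

λ = 4, -1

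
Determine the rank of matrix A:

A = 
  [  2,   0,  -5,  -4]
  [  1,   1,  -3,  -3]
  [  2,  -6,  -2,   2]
Row reduce:
R2 → R2 - (1/2)·R1
R3 → R3 - (1)·R1
R3 → R3 + (6)·R2
REF = 
  [   2,    0,   -5,   -4]
  [   0,    1, -1/2,   -1]
  [   0,    0,    0,    0]
Pivot columns: 1, 2 → 2 pivots.

rank(A) = 2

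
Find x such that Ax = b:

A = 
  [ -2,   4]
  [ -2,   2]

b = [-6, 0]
Row reduce the augmented matrix [A|b]:
R2 → R2 - (1)·R1
REF = 
  [ -2,   4,  -6]
  [  0,  -2,   6]

Back-substitution:
x₂ = 6 / (-2) = -3
x₁ = (-6 - (4)(-3)) / (-2) = -3

x = [-3, -3]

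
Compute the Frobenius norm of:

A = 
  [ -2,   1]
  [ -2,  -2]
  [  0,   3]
||A||_F = 4.69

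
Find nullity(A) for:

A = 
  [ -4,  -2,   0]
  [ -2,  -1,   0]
nullity(A) = 2

Row reduce:
R2 → R2 - (1/2)·R1
REF = 
  [ -4,  -2,   0]
  [  0,   0,   0]
Pivot columns: 1 → 1 pivot.
rank(A) = 1, so nullity(A) = 3 - 1 = 2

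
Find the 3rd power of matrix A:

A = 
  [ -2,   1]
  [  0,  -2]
A^3 = 
  [ -8,  12]
  [  0,  -8]

A² = A·A:
A²[1,1] = (-2)(-2) + (1)(0) = 4
A²[1,2] = (-2)(1) + (1)(-2) = -4
A²[2,1] = (0)(-2) + (-2)(0) = 0
A²[2,2] = (0)(1) + (-2)(-2) = 4
A² = 
  [  4,  -4]
  [  0,   4]

A^3 = A^2·A:
A^3[1,1] = (4)(-2) + (-4)(0) = -8
A^3[1,2] = (4)(1) + (-4)(-2) = 12
A^3[2,1] = (0)(-2) + (4)(0) = 0
A^3[2,2] = (0)(1) + (4)(-2) = -8
A^3 = 
  [ -8,  12]
  [  0,  -8]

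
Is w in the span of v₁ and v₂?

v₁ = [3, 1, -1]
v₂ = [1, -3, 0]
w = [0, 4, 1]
No

Form the augmented matrix and row-reduce:
[v₁|v₂|w] = 
  [  3,   1,   0]
  [  1,  -3,   4]
  [ -1,   0,   1]
R2 → R2 - (1/3)·R1
R3 → R3 + (1/3)·R1
R3 → R3 + (1/10)·R2
REF = 
  [    3,     1,     0]
  [    0, -10/3,     4]
  [    0,     0,   7/5]

Row 3 reads [0 0 | 7/5], i.e. 0 = 7/5, so the system is inconsistent and w ∉ span{v₁, v₂}.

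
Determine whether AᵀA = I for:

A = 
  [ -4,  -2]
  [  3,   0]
No

AᵀA = 
  [ 25,   8]
  [  8,   4]
≠ I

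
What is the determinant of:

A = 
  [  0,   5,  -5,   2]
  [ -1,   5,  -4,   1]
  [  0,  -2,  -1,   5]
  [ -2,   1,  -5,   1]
135

Cofactor expansion along row 1: det(A) = a₁₁M₁₁ - a₁₂M₁₂ + a₁₃M₁₃ - a₁₄M₁₄

M₁₁ = det[[5, -4, 1]; [-2, -1, 5]; [1, -5, 1]]
  = (5)·((-1)(1) - (5)(-5)) - (-4)·((-2)(1) - (5)(1)) + (1)·((-2)(-5) - (-1)(1))
  = (5)(24) - (-4)(-7) + (1)(11)
  = 103
M₁₂ = det[[-1, -4, 1]; [0, -1, 5]; [-2, -5, 1]]
  = (-1)·((-1)(1) - (5)(-5)) - (-4)·((0)(1) - (5)(-2)) + (1)·((0)(-5) - (-1)(-2))
  = (-1)(24) - (-4)(10) + (1)(-2)
  = 14
M₁₃ = det[[-1, 5, 1]; [0, -2, 5]; [-2, 1, 1]]
  = (-1)·((-2)(1) - (5)(1)) - (5)·((0)(1) - (5)(-2)) + (1)·((0)(1) - (-2)(-2))
  = (-1)(-7) - (5)(10) + (1)(-4)
  = -47
M₁₄ = det[[-1, 5, -4]; [0, -2, -1]; [-2, 1, -5]]
  = (-1)·((-2)(-5) - (-1)(1)) - (5)·((0)(-5) - (-1)(-2)) + (-4)·((0)(1) - (-2)(-2))
  = (-1)(11) - (5)(-2) + (-4)(-4)
  = 15

det(A) = (0)(103) - (5)(14) + (-5)(-47) - (2)(15) = 135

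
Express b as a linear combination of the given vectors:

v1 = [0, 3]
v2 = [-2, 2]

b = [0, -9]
c1 = -3, c2 = 0

b = -3·v1 + 0·v2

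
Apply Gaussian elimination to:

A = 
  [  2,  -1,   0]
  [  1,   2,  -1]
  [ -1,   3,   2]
Row operations:
R2 → R2 - (1/2)·R1
R3 → R3 + (1/2)·R1
R3 → R3 - (1)·R2

Resulting echelon form:
REF = 
  [  2,  -1,   0]
  [  0, 5/2,  -1]
  [  0,   0,   3]

Rank = 3 (number of non-zero pivot rows).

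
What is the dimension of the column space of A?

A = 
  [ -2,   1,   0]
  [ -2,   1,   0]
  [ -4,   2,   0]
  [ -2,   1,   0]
Row reduce:
R2 → R2 - (1)·R1
R3 → R3 - (2)·R1
R4 → R4 - (1)·R1
REF = 
  [ -2,   1,   0]
  [  0,   0,   0]
  [  0,   0,   0]
  [  0,   0,   0]
Pivot columns: 1 → 1 pivot.
dim(Col(A)) = number of pivot columns = 1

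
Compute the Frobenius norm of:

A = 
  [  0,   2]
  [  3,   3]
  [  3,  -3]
||A||_F = 6.325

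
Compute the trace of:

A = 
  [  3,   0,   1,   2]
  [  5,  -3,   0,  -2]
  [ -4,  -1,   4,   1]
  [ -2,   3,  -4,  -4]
0

tr(A) = 3 + -3 + 4 + -4 = 0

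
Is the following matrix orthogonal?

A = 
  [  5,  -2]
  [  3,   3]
No

AᵀA = 
  [ 34,  -1]
  [ -1,  13]
≠ I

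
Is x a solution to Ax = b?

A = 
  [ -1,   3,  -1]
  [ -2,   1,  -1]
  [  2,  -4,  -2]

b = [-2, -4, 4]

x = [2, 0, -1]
No

Ax = [-1, -3, 6] ≠ b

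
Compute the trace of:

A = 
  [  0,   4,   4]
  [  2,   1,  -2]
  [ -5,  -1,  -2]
-1

tr(A) = 0 + 1 + -2 = -1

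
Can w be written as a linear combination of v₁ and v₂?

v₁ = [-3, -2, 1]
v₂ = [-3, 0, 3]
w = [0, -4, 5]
No

Form the augmented matrix and row-reduce:
[v₁|v₂|w] = 
  [ -3,  -3,   0]
  [ -2,   0,  -4]
  [  1,   3,   5]
R2 → R2 - (2/3)·R1
R3 → R3 + (1/3)·R1
R3 → R3 - (1)·R2
REF = 
  [ -3,  -3,   0]
  [  0,   2,  -4]
  [  0,   0,   9]

Row 3 reads [0 0 | 9], i.e. 0 = 9, so the system is inconsistent and w ∉ span{v₁, v₂}.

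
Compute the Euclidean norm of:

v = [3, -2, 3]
4.69

||v||₂ = √((3)² + (-2)² + (3)²) = √22 = 4.69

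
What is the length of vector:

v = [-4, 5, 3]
7.071

||v||₂ = √((-4)² + (5)² + (3)²) = √50 = 7.071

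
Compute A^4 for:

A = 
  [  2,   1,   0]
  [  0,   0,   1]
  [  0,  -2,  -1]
A² = A·A:
A²[1,1] = (2)(2) + (1)(0) + (0)(0) = 4
A²[1,2] = (2)(1) + (1)(0) + (0)(-2) = 2
A²[1,3] = (2)(0) + (1)(1) + (0)(-1) = 1
A²[2,1] = (0)(2) + (0)(0) + (1)(0) = 0
A²[2,2] = (0)(1) + (0)(0) + (1)(-2) = -2
A²[2,3] = (0)(0) + (0)(1) + (1)(-1) = -1
A²[3,1] = (0)(2) + (-2)(0) + (-1)(0) = 0
A²[3,2] = (0)(1) + (-2)(0) + (-1)(-2) = 2
A²[3,3] = (0)(0) + (-2)(1) + (-1)(-1) = -1
A² = 
  [  4,   2,   1]
  [  0,  -2,  -1]
  [  0,   2,  -1]

A^3 = A^2·A:
A^3[1,1] = (4)(2) + (2)(0) + (1)(0) = 8
A^3[1,2] = (4)(1) + (2)(0) + (1)(-2) = 2
A^3[1,3] = (4)(0) + (2)(1) + (1)(-1) = 1
A^3[2,1] = (0)(2) + (-2)(0) + (-1)(0) = 0
A^3[2,2] = (0)(1) + (-2)(0) + (-1)(-2) = 2
A^3[2,3] = (0)(0) + (-2)(1) + (-1)(-1) = -1
A^3[3,1] = (0)(2) + (2)(0) + (-1)(0) = 0
A^3[3,2] = (0)(1) + (2)(0) + (-1)(-2) = 2
A^3[3,3] = (0)(0) + (2)(1) + (-1)(-1) = 3
A^3 = 
  [  8,   2,   1]
  [  0,   2,  -1]
  [  0,   2,   3]

A^4 = A^3·A:
A^4[1,1] = (8)(2) + (2)(0) + (1)(0) = 16
A^4[1,2] = (8)(1) + (2)(0) + (1)(-2) = 6
A^4[1,3] = (8)(0) + (2)(1) + (1)(-1) = 1
A^4[2,1] = (0)(2) + (2)(0) + (-1)(0) = 0
A^4[2,2] = (0)(1) + (2)(0) + (-1)(-2) = 2
A^4[2,3] = (0)(0) + (2)(1) + (-1)(-1) = 3
A^4[3,1] = (0)(2) + (2)(0) + (3)(0) = 0
A^4[3,2] = (0)(1) + (2)(0) + (3)(-2) = -6
A^4[3,3] = (0)(0) + (2)(1) + (3)(-1) = -1
A^4 = 
  [ 16,   6,   1]
  [  0,   2,   3]
  [  0,  -6,  -1]

Therefore
A^4 = 
  [ 16,   6,   1]
  [  0,   2,   3]
  [  0,  -6,  -1]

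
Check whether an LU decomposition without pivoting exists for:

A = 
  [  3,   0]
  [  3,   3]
Yes.
A[1,1] = 3 ≠ 0, so Gaussian elimination proceeds without a row swap: multiplier ℓ₂₁ = (3)/(3) = 1, and U[2,2] = 3 - (1)(0) = 3.
L = 
  [  1,   0]
  [  1,   1]
U = 
  [  3,   0]
  [  0,   3]
Check row 2 of LU: [(1)(3), (1)(0) + 3] = [3, 3] = row 2 of A ✓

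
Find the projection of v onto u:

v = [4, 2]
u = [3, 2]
proj_u(v) = [48/13, 32/13]

v·u = (4)(3) + (2)(2) = 16
u·u = (3)² + (2)² = 13
proj_u(v) = (v·u / u·u) × u = (16/13) × u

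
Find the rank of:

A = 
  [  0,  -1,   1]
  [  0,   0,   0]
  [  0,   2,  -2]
Row reduce:
R3 → R3 + (2)·R1
REF = 
  [  0,  -1,   1]
  [  0,   0,   0]
  [  0,   0,   0]
Pivot columns: 2 → 1 pivot.

rank(A) = 1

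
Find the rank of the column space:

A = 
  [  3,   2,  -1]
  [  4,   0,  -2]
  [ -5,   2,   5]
Row reduce:
R2 → R2 - (4/3)·R1
R3 → R3 + (5/3)·R1
R3 → R3 + (2)·R2
REF = 
  [   3,    2,   -1]
  [   0, -8/3, -2/3]
  [   0,    0,    2]
Pivot columns: 1, 2, 3 → 3 pivots.
dim(Col(A)) = number of pivot columns = 3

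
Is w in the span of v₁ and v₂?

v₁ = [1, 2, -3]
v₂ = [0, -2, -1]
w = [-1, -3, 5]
No

Form the augmented matrix and row-reduce:
[v₁|v₂|w] = 
  [  1,   0,  -1]
  [  2,  -2,  -3]
  [ -3,  -1,   5]
R2 → R2 - (2)·R1
R3 → R3 + (3)·R1
R3 → R3 - (1/2)·R2
REF = 
  [  1,   0,  -1]
  [  0,  -2,  -1]
  [  0,   0, 5/2]

Row 3 reads [0 0 | 5/2], i.e. 0 = 5/2, so the system is inconsistent and w ∉ span{v₁, v₂}.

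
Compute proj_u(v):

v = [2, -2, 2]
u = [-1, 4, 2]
v·u = (2)(-1) + (-2)(4) + (2)(2) = -6
u·u = (-1)² + (4)² + (2)² = 21
proj_u(v) = (v·u / u·u) × u = (-6/21) × u = (-2/7) × u

proj_u(v) = [2/7, -8/7, -4/7]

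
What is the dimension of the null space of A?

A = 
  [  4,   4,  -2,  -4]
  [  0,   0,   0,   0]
nullity(A) = 3

Row reduce:
(no row operations needed)
REF = 
  [  4,   4,  -2,  -4]
  [  0,   0,   0,   0]
Pivot columns: 1 → 1 pivot.
rank(A) = 1, so nullity(A) = 4 - 1 = 3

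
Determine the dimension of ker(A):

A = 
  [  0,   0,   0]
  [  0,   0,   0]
nullity(A) = 3

Row reduce:
(no row operations needed)
REF = 
  [  0,   0,   0]
  [  0,   0,   0]
Pivot columns: none → 0 pivots.
rank(A) = 0, so nullity(A) = 3 - 0 = 3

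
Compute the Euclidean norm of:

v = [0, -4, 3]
5

||v||₂ = √((0)² + (-4)² + (3)²) = √25 = 5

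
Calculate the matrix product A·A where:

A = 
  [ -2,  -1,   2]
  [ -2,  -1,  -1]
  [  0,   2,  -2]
A² = A·A:
A²[1,1] = (-2)(-2) + (-1)(-2) + (2)(0) = 6
A²[1,2] = (-2)(-1) + (-1)(-1) + (2)(2) = 7
A²[1,3] = (-2)(2) + (-1)(-1) + (2)(-2) = -7
A²[2,1] = (-2)(-2) + (-1)(-2) + (-1)(0) = 6
A²[2,2] = (-2)(-1) + (-1)(-1) + (-1)(2) = 1
A²[2,3] = (-2)(2) + (-1)(-1) + (-1)(-2) = -1
A²[3,1] = (0)(-2) + (2)(-2) + (-2)(0) = -4
A²[3,2] = (0)(-1) + (2)(-1) + (-2)(2) = -6
A²[3,3] = (0)(2) + (2)(-1) + (-2)(-2) = 2
A² = 
  [  6,   7,  -7]
  [  6,   1,  -1]
  [ -4,  -6,   2]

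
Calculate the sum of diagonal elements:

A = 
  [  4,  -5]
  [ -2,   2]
6

tr(A) = 4 + 2 = 6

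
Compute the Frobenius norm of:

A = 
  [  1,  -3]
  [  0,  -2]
||A||_F = 3.742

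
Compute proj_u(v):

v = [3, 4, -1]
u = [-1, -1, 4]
v·u = (3)(-1) + (4)(-1) + (-1)(4) = -11
u·u = (-1)² + (-1)² + (4)² = 18
proj_u(v) = (v·u / u·u) × u = (-11/18) × u

proj_u(v) = [11/18, 11/18, -22/9]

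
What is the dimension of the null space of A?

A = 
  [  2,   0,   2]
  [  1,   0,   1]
nullity(A) = 2

Row reduce:
R2 → R2 - (1/2)·R1
REF = 
  [  2,   0,   2]
  [  0,   0,   0]
Pivot columns: 1 → 1 pivot.
rank(A) = 1, so nullity(A) = 3 - 1 = 2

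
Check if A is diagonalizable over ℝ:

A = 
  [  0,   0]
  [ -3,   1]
Yes

tr(A) = 1, det(A) = 0
Characteristic polynomial: λ² - tr(A)λ + det(A) = λ² - λ
λ² - λ = λ(λ - 1)
Eigenvalues: 1, 0
λ=0: alg. mult. = 1, geom. mult. = 2 - rank(A - (0)I) = 2 - 1 = 1
λ=1: alg. mult. = 1, geom. mult. = 2 - rank(A - (1)I) = 2 - 1 = 1
Sum of geometric multiplicities equals n, so A has n independent eigenvectors.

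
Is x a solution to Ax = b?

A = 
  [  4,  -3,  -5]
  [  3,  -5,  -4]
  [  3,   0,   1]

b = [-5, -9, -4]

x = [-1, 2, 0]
No

Ax = [-10, -13, -3] ≠ b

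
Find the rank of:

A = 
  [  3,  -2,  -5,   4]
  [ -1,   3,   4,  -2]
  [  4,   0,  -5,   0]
rank(A) = 3

Row reduce:
R2 → R2 + (1/3)·R1
R3 → R3 - (4/3)·R1
R3 → R3 - (8/7)·R2
REF = 
  [    3,    -2,    -5,     4]
  [    0,   7/3,   7/3,  -2/3]
  [    0,     0,    -1, -32/7]
Pivot columns: 1, 2, 3 → 3 pivots.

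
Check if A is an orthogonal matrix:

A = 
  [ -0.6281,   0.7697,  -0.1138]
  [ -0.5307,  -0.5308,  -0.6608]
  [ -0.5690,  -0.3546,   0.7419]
Yes

AᵀA = 
  [  0.9999,   0,   0]
  [  0,   0.9999,   0.0001]
  [  0,   0.0001,   1]
≈ I (equal to I up to the 4-dp rounding of the entries)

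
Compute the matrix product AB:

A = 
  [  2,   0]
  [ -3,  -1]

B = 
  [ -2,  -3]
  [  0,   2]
AB = 
  [ -4,  -6]
  [  6,   7]

A is 2×2 and B is 2×2, so AB is 2×2. Each entry is (row of A)·(column of B):
AB[1,1] = (2)(-2) + (0)(0) = -4
AB[1,2] = (2)(-3) + (0)(2) = -6
AB[2,1] = (-3)(-2) + (-1)(0) = 6
AB[2,2] = (-3)(-3) + (-1)(2) = 7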